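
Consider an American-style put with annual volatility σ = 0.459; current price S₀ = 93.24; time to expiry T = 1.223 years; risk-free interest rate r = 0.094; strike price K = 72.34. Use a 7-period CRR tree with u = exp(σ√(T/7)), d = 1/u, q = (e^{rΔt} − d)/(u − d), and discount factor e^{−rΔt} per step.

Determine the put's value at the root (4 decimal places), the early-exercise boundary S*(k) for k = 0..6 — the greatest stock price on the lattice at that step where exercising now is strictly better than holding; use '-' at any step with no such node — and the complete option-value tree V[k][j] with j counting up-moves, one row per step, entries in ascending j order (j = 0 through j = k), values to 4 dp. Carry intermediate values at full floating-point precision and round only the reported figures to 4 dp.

params: Δt=0.17471 u=1.21150 d=0.82543 q=0.49507 e^(-rΔt)=0.98371
t_7 payoffs: 47.9986 36.6135 19.9033 0.0000 0.0000 0.0000 0.0000 0.0000
t_6: node(6,0) S=29.4896 payoff=42.8504 vs cont=41.6721 → 42.8504 [stop]  node(6,1) S=43.2826 payoff=29.0574 vs cont=27.8791 → 29.0574 [stop]  node(6,2) S=63.5269 payoff=8.8131 vs cont=9.8860 → 9.8860 [wait]  node(6,3) S=93.2400 payoff=0.0000 vs cont=0.0000 → 0.0000 [wait]  node(6,4) S=136.8506 payoff=0.0000 vs cont=0.0000 → 0.0000 [wait]  node(6,5) S=200.8591 payoff=0.0000 vs cont=0.0000 → 0.0000 [wait]  node(6,6) S=294.8058 payoff=0.0000 vs cont=0.0000 → 0.0000 [wait]  ⇒ S*(6)=43.2826
t_5: node(5,0) S=35.7265 payoff=36.6135 vs cont=35.4351 → 36.6135 [stop]  node(5,1) S=52.4367 payoff=19.9033 vs cont=19.2475 → 19.9033 [stop]  node(5,2) S=76.9626 payoff=0.0000 vs cont=4.9104 → 4.9104 [wait]  node(5,3) S=112.9600 payoff=0.0000 vs cont=0.0000 → 0.0000 [wait]  node(5,4) S=165.7941 payoff=0.0000 vs cont=0.0000 → 0.0000 [wait]  node(5,5) S=243.3401 payoff=0.0000 vs cont=0.0000 → 0.0000 [wait]  ⇒ S*(5)=52.4367
t_4: node(4,0) S=43.2826 payoff=29.0574 vs cont=27.8791 → 29.0574 [stop]  node(4,1) S=63.5269 payoff=8.8131 vs cont=12.2774 → 12.2774 [wait]  node(4,2) S=93.2400 payoff=0.0000 vs cont=2.4390 → 2.4390 [wait]  node(4,3) S=136.8506 payoff=0.0000 vs cont=0.0000 → 0.0000 [wait]  node(4,4) S=200.8591 payoff=0.0000 vs cont=0.0000 → 0.0000 [wait]  ⇒ S*(4)=43.2826
t_3: node(3,0) S=52.4367 payoff=19.9033 vs cont=20.4121 → 20.4121 [wait]  node(3,1) S=76.9626 payoff=0.0000 vs cont=7.2860 → 7.2860 [wait]  node(3,2) S=112.9600 payoff=0.0000 vs cont=1.2115 → 1.2115 [wait]  node(3,3) S=165.7941 payoff=0.0000 vs cont=0.0000 → 0.0000 [wait]  ⇒ S*(3)=-
t_2: node(2,0) S=63.5269 payoff=8.8131 vs cont=13.6871 → 13.6871 [wait]  node(2,1) S=93.2400 payoff=0.0000 vs cont=4.2090 → 4.2090 [wait]  node(2,2) S=136.8506 payoff=0.0000 vs cont=0.6017 → 0.6017 [wait]  ⇒ S*(2)=-
t_1: node(1,0) S=76.9626 payoff=0.0000 vs cont=8.8482 → 8.8482 [wait]  node(1,1) S=112.9600 payoff=0.0000 vs cont=2.3837 → 2.3837 [wait]  ⇒ S*(1)=-
t_0: node(0,0) S=93.2400 payoff=0.0000 vs cont=5.5558 → 5.5558 [wait]  ⇒ S*(0)=-

price = 5.5558
boundary = - - - - 43.2826 52.4367 43.2826
tree:
5.5558
8.8482 2.3837
13.6871 4.2090 0.6017
20.4121 7.2860 1.2115 0.0000
29.0574 12.2774 2.4390 0.0000 0.0000
36.6135 19.9033 4.9104 0.0000 0.0000 0.0000
42.8504 29.0574 9.8860 0.0000 0.0000 0.0000 0.0000
47.9986 36.6135 19.9033 0.0000 0.0000 0.0000 0.0000 0.0000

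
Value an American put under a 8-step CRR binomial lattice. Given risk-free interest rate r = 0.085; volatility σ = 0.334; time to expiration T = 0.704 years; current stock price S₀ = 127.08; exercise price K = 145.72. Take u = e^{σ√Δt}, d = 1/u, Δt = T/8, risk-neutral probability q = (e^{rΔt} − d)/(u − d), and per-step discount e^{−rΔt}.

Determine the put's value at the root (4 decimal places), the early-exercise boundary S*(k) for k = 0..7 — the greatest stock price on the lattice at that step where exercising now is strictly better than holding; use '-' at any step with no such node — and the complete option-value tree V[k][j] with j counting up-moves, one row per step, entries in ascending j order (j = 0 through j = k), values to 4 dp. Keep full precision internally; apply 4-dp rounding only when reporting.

Δt=0.08800  u=1.10416  d=0.90567  q=0.51308  discount=0.99255
step 8 (expiry): payoffs max(K−S,0) = 88.1977 75.5911 60.2218 41.4842 18.6400 0.0000 0.0000 0.0000 0.0000
step 7: (k=7,j=0): S=63.5136, (K−S)⁺=82.2064, hold=81.1205 ⇒ V=82.2064 exercise | (k=7,j=1): S=77.4331, (K−S)⁺=68.2869, hold=67.2009 ⇒ V=68.2869 exercise | (k=7,j=2): S=94.4033, (K−S)⁺=51.3167, hold=50.2308 ⇒ V=51.3167 exercise | (k=7,j=3): S=115.0925, (K−S)⁺=30.6275, hold=29.5416 ⇒ V=30.6275 exercise | (k=7,j=4): S=140.3160, (K−S)⁺=5.4040, hold=9.0086 ⇒ V=9.0086 continue | (k=7,j=5): S=171.0675, (K−S)⁺=0.0000, hold=0.0000 ⇒ V=0.0000 continue | (k=7,j=6): S=208.5584, (K−S)⁺=0.0000, hold=0.0000 ⇒ V=0.0000 continue | (k=7,j=7): S=254.2657, (K−S)⁺=0.0000, hold=0.0000 ⇒ V=0.0000 continue  boundary S*=115.0925
step 6: (k=6,j=0): S=70.1289, (K−S)⁺=75.5911, hold=74.5052 ⇒ V=75.5911 exercise | (k=6,j=1): S=85.4982, (K−S)⁺=60.2218, hold=59.1359 ⇒ V=60.2218 exercise | (k=6,j=2): S=104.2358, (K−S)⁺=41.4842, hold=40.3982 ⇒ V=41.4842 exercise | (k=6,j=3): S=127.0800, (K−S)⁺=18.6400, hold=19.3898 ⇒ V=19.3898 continue | (k=6,j=4): S=154.9307, (K−S)⁺=0.0000, hold=4.3538 ⇒ V=4.3538 continue | (k=6,j=5): S=188.8850, (K−S)⁺=0.0000, hold=0.0000 ⇒ V=0.0000 continue | (k=6,j=6): S=230.2808, (K−S)⁺=0.0000, hold=0.0000 ⇒ V=0.0000 continue  boundary S*=104.2358
step 5: (k=5,j=0): S=77.4331, (K−S)⁺=68.2869, hold=67.2009 ⇒ V=68.2869 exercise | (k=5,j=1): S=94.4033, (K−S)⁺=51.3167, hold=50.2308 ⇒ V=51.3167 exercise | (k=5,j=2): S=115.0925, (K−S)⁺=30.6275, hold=29.9234 ⇒ V=30.6275 exercise | (k=5,j=3): S=140.3160, (K−S)⁺=5.4040, hold=11.5882 ⇒ V=11.5882 continue | (k=5,j=4): S=171.0675, (K−S)⁺=0.0000, hold=2.1042 ⇒ V=2.1042 continue | (k=5,j=5): S=208.5584, (K−S)⁺=0.0000, hold=0.0000 ⇒ V=0.0000 continue  boundary S*=115.0925
step 4: (k=4,j=0): S=85.4982, (K−S)⁺=60.2218, hold=59.1359 ⇒ V=60.2218 exercise | (k=4,j=1): S=104.2358, (K−S)⁺=41.4842, hold=40.3982 ⇒ V=41.4842 exercise | (k=4,j=2): S=127.0800, (K−S)⁺=18.6400, hold=20.7034 ⇒ V=20.7034 continue | (k=4,j=3): S=154.9307, (K−S)⁺=0.0000, hold=6.6721 ⇒ V=6.6721 continue | (k=4,j=4): S=188.8850, (K−S)⁺=0.0000, hold=1.0169 ⇒ V=1.0169 continue  boundary S*=104.2358
step 3: (k=3,j=0): S=94.4033, (K−S)⁺=51.3167, hold=50.2308 ⇒ V=51.3167 exercise | (k=3,j=1): S=115.0925, (K−S)⁺=30.6275, hold=30.5923 ⇒ V=30.6275 exercise | (k=3,j=2): S=140.3160, (K−S)⁺=5.4040, hold=13.4036 ⇒ V=13.4036 continue | (k=3,j=3): S=171.0675, (K−S)⁺=0.0000, hold=3.7424 ⇒ V=3.7424 continue  boundary S*=115.0925
step 2: (k=2,j=0): S=104.2358, (K−S)⁺=41.4842, hold=40.3982 ⇒ V=41.4842 exercise | (k=2,j=1): S=127.0800, (K−S)⁺=18.6400, hold=21.6279 ⇒ V=21.6279 continue | (k=2,j=2): S=154.9307, (K−S)⁺=0.0000, hold=8.3837 ⇒ V=8.3837 continue  boundary S*=104.2358
step 1: (k=1,j=0): S=115.0925, (K−S)⁺=30.6275, hold=31.0632 ⇒ V=31.0632 continue | (k=1,j=1): S=140.3160, (K−S)⁺=5.4040, hold=14.7221 ⇒ V=14.7221 continue  boundary S*=-
step 0: (k=0,j=0): S=127.0800, (K−S)⁺=18.6400, hold=22.5099 ⇒ V=22.5099 continue  boundary S*=-

price = 22.5099
boundary = - - 104.2358 115.0925 104.2358 115.0925 104.2358 115.0925
tree:
22.5099
31.0632 14.7221
41.4842 21.6279 8.3837
51.3167 30.6275 13.4036 3.7424
60.2218 41.4842 20.7034 6.6721 1.0169
68.2869 51.3167 30.6275 11.5882 2.1042 0.0000
75.5911 60.2218 41.4842 19.3898 4.3538 0.0000 0.0000
82.2064 68.2869 51.3167 30.6275 9.0086 0.0000 0.0000 0.0000
88.1977 75.5911 60.2218 41.4842 18.6400 0.0000 0.0000 0.0000 0.0000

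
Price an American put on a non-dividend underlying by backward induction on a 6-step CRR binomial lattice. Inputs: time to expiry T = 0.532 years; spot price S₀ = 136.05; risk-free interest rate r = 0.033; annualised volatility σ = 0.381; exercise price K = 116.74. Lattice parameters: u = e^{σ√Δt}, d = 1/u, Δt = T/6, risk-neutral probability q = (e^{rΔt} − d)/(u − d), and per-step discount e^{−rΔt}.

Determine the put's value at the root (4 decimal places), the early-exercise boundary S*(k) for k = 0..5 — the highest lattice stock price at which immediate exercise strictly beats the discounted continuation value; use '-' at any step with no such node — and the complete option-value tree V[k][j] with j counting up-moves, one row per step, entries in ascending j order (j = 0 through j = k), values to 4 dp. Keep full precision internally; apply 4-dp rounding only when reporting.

price = 6.1564
boundary = - - - - 86.4202 96.8024
tree:
6.1564
9.6183 2.5111
14.6338 4.3412 0.5796
21.5298 7.3866 1.1278 0.0000
30.3198 12.3097 2.1945 0.0000 0.0000
39.5885 19.9376 4.2699 0.0000 0.0000 0.0000
47.8631 30.3198 8.3081 0.0000 0.0000 0.0000 0.0000

Δt=0.08867, u=1.12014, d=0.89275, q=0.48455, disc=e^(-rΔt)=0.99708
k=6 terminal: V=max(K-S,0) → 47.8631 30.3198 8.3081 0.0000 0.0000 0.0000 0.0000
k=5: j=0 S=77.1515 intr=39.5885 cont=39.2474 V=39.5885[EX]; j=1 S=96.8024 intr=19.9376 cont=19.5965 V=19.9376[EX]; j=2 S=121.4585 intr=0.0000 cont=4.2699 V=4.2699[hold]; j=3 S=152.3945 intr=0.0000 cont=0.0000 V=0.0000[hold]; j=4 S=191.2101 intr=0.0000 cont=0.0000 V=0.0000[hold]; j=5 S=239.9123 intr=0.0000 cont=0.0000 V=0.0000[hold]  S*(5)=96.8024
k=4: j=0 S=86.4202 intr=30.3198 cont=29.9787 V=30.3198[EX]; j=1 S=108.4319 intr=8.3081 cont=12.3097 V=12.3097[hold]; j=2 S=136.0500 intr=0.0000 cont=2.1945 V=2.1945[hold]; j=3 S=170.7026 intr=0.0000 cont=0.0000 V=0.0000[hold]; j=4 S=214.1814 intr=0.0000 cont=0.0000 V=0.0000[hold]  S*(4)=86.4202
k=3: j=0 S=96.8024 intr=19.9376 cont=21.5298 V=21.5298[hold]; j=1 S=121.4585 intr=0.0000 cont=7.3866 V=7.3866[hold]; j=2 S=152.3945 intr=0.0000 cont=1.1278 V=1.1278[hold]; j=3 S=191.2101 intr=0.0000 cont=0.0000 V=0.0000[hold]  S*(3)=-
k=2: j=0 S=108.4319 intr=8.3081 cont=14.6338 V=14.6338[hold]; j=1 S=136.0500 intr=0.0000 cont=4.3412 V=4.3412[hold]; j=2 S=170.7026 intr=0.0000 cont=0.5796 V=0.5796[hold]  S*(2)=-
k=1: j=0 S=121.4585 intr=0.0000 cont=9.6183 V=9.6183[hold]; j=1 S=152.3945 intr=0.0000 cont=2.5111 V=2.5111[hold]  S*(1)=-
k=0: j=0 S=136.0500 intr=0.0000 cont=6.1564 V=6.1564[hold]  S*(0)=-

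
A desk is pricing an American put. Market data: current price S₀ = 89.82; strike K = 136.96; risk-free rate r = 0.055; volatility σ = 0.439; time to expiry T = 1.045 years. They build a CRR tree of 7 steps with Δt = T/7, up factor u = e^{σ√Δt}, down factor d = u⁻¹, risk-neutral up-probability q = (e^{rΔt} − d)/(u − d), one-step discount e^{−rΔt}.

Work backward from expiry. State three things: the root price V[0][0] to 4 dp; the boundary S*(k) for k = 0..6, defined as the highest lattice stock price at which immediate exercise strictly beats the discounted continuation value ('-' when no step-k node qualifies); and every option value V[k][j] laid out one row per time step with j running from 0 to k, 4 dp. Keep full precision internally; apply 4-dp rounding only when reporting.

price = 48.4395
boundary = - 75.8069 63.9800 75.8069 89.8200 75.8069 89.8200
tree:
48.4395
61.1531 35.5987
72.9800 47.6075 23.2960
82.9617 61.1531 33.8579 12.3385
91.3862 72.9800 47.1400 20.1565 4.1438
98.4963 82.9617 61.1531 31.7242 8.0638 0.0000
104.4972 91.3862 72.9800 47.1400 15.6921 0.0000 0.0000
109.5618 98.4963 82.9617 61.1531 30.5365 0.0000 0.0000 0.0000

Δt=0.14929  u=1.18485  d=0.84399  q=0.48188  discount=0.99182
step 7 (expiry): payoffs max(K−S,0) = 109.5618 98.4963 82.9617 61.1531 30.5365 0.0000 0.0000 0.0000
step 6: (k=6,j=0): S=32.4628, (K−S)⁺=104.4972, hold=103.3772 ⇒ V=104.4972 exercise | (k=6,j=1): S=45.5738, (K−S)⁺=91.3862, hold=90.2663 ⇒ V=91.3862 exercise | (k=6,j=2): S=63.9800, (K−S)⁺=72.9800, hold=71.8601 ⇒ V=72.9800 exercise | (k=6,j=3): S=89.8200, (K−S)⁺=47.1400, hold=46.0201 ⇒ V=47.1400 exercise | (k=6,j=4): S=126.0962, (K−S)⁺=10.8638, hold=15.6921 ⇒ V=15.6921 continue | (k=6,j=5): S=177.0235, (K−S)⁺=0.0000, hold=0.0000 ⇒ V=0.0000 continue | (k=6,j=6): S=248.5191, (K−S)⁺=0.0000, hold=0.0000 ⇒ V=0.0000 continue  boundary S*=89.8200
step 5: (k=5,j=0): S=38.4637, (K−S)⁺=98.4963, hold=97.3764 ⇒ V=98.4963 exercise | (k=5,j=1): S=53.9983, (K−S)⁺=82.9617, hold=81.8418 ⇒ V=82.9617 exercise | (k=5,j=2): S=75.8069, (K−S)⁺=61.1531, hold=60.0332 ⇒ V=61.1531 exercise | (k=5,j=3): S=106.4235, (K−S)⁺=30.5365, hold=31.7242 ⇒ V=31.7242 continue | (k=5,j=4): S=149.4054, (K−S)⁺=0.0000, hold=8.0638 ⇒ V=8.0638 continue | (k=5,j=5): S=209.7468, (K−S)⁺=0.0000, hold=0.0000 ⇒ V=0.0000 continue  boundary S*=75.8069
step 4: (k=4,j=0): S=45.5738, (K−S)⁺=91.3862, hold=90.2663 ⇒ V=91.3862 exercise | (k=4,j=1): S=63.9800, (K−S)⁺=72.9800, hold=71.8601 ⇒ V=72.9800 exercise | (k=4,j=2): S=89.8200, (K−S)⁺=47.1400, hold=46.5877 ⇒ V=47.1400 exercise | (k=4,j=3): S=126.0962, (K−S)⁺=10.8638, hold=20.1565 ⇒ V=20.1565 continue | (k=4,j=4): S=177.0235, (K−S)⁺=0.0000, hold=4.1438 ⇒ V=4.1438 continue  boundary S*=89.8200
step 3: (k=3,j=0): S=53.9983, (K−S)⁺=82.9617, hold=81.8418 ⇒ V=82.9617 exercise | (k=3,j=1): S=75.8069, (K−S)⁺=61.1531, hold=60.0332 ⇒ V=61.1531 exercise | (k=3,j=2): S=106.4235, (K−S)⁺=30.5365, hold=33.8579 ⇒ V=33.8579 continue | (k=3,j=3): S=149.4054, (K−S)⁺=0.0000, hold=12.3385 ⇒ V=12.3385 continue  boundary S*=75.8069
step 2: (k=2,j=0): S=63.9800, (K−S)⁺=72.9800, hold=71.8601 ⇒ V=72.9800 exercise | (k=2,j=1): S=89.8200, (K−S)⁺=47.1400, hold=47.6075 ⇒ V=47.6075 continue | (k=2,j=2): S=126.0962, (K−S)⁺=10.8638, hold=23.2960 ⇒ V=23.2960 continue  boundary S*=63.9800
step 1: (k=1,j=0): S=75.8069, (K−S)⁺=61.1531, hold=60.2566 ⇒ V=61.1531 exercise | (k=1,j=1): S=106.4235, (K−S)⁺=30.5365, hold=35.5987 ⇒ V=35.5987 continue  boundary S*=75.8069
step 0: (k=0,j=0): S=89.8200, (K−S)⁺=47.1400, hold=48.4395 ⇒ V=48.4395 continue  boundary S*=-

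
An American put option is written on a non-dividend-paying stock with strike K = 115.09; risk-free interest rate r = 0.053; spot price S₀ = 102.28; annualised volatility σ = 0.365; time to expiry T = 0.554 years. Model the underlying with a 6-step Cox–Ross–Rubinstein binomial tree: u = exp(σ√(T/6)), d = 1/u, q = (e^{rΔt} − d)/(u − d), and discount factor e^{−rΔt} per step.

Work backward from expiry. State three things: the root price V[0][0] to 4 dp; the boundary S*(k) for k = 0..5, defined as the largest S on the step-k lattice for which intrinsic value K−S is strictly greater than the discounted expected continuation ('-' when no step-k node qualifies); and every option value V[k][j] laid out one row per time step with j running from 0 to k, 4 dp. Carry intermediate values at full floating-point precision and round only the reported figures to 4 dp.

price = 17.9289
boundary = - - 81.9323 73.3310 81.9323 91.5425
tree:
17.9289
24.8575 11.0205
33.1577 16.6149 5.4079
41.7590 24.0724 9.1525 1.6318
49.4574 33.1577 15.0191 3.2431 0.0000
56.3476 41.7590 23.5475 6.4455 0.0000 0.0000
62.5144 49.4574 33.1577 12.8100 0.0000 0.0000 0.0000

params: Δt=0.09233 u=1.11729 d=0.89502 q=0.49437 e^(-rΔt)=0.99512
t_6 payoffs: 62.5144 49.4574 33.1577 12.8100 0.0000 0.0000 0.0000
t_5: node(5,0) S=58.7424 payoff=56.3476 vs cont=55.7857 → 56.3476 [stop]  node(5,1) S=73.3310 payoff=41.7590 vs cont=41.1972 → 41.7590 [stop]  node(5,2) S=91.5425 payoff=23.5475 vs cont=22.9856 → 23.5475 [stop]  node(5,3) S=114.2769 payoff=0.8131 vs cont=6.4455 → 6.4455 [wait]  node(5,4) S=142.6573 payoff=0.0000 vs cont=0.0000 → 0.0000 [wait]  node(5,5) S=178.0859 payoff=0.0000 vs cont=0.0000 → 0.0000 [wait]  ⇒ S*(5)=91.5425
t_4: node(4,0) S=65.6326 payoff=49.4574 vs cont=48.8956 → 49.4574 [stop]  node(4,1) S=81.9323 payoff=33.1577 vs cont=32.5959 → 33.1577 [stop]  node(4,2) S=102.2800 payoff=12.8100 vs cont=15.0191 → 15.0191 [wait]  node(4,3) S=127.6810 payoff=0.0000 vs cont=3.2431 → 3.2431 [wait]  node(4,4) S=159.3902 payoff=0.0000 vs cont=0.0000 → 0.0000 [wait]  ⇒ S*(4)=81.9323
t_3: node(3,0) S=73.3310 payoff=41.7590 vs cont=41.1972 → 41.7590 [stop]  node(3,1) S=91.5425 payoff=23.5475 vs cont=24.0724 → 24.0724 [wait]  node(3,2) S=114.2769 payoff=0.8131 vs cont=9.1525 → 9.1525 [wait]  node(3,3) S=142.6573 payoff=0.0000 vs cont=1.6318 → 1.6318 [wait]  ⇒ S*(3)=73.3310
t_2: node(2,0) S=81.9323 payoff=33.1577 vs cont=32.8541 → 33.1577 [stop]  node(2,1) S=102.2800 payoff=12.8100 vs cont=16.6149 → 16.6149 [wait]  node(2,2) S=127.6810 payoff=0.0000 vs cont=5.4079 → 5.4079 [wait]  ⇒ S*(2)=81.9323
t_1: node(1,0) S=91.5425 payoff=23.5475 vs cont=24.8575 → 24.8575 [wait]  node(1,1) S=114.2769 payoff=0.8131 vs cont=11.0205 → 11.0205 [wait]  ⇒ S*(1)=-
t_0: node(0,0) S=102.2800 payoff=12.8100 vs cont=17.9289 → 17.9289 [wait]  ⇒ S*(0)=-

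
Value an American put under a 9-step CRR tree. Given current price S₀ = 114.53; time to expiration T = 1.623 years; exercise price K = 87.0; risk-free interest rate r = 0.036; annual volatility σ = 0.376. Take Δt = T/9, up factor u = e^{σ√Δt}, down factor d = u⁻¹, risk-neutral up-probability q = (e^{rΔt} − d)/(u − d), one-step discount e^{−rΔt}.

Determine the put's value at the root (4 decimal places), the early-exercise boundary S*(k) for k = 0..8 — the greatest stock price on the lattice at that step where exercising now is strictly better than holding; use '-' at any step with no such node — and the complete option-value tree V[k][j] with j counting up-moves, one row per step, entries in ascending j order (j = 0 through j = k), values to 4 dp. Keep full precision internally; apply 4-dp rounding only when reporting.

params: Δt=0.18033 u=1.17312 d=0.85242 q=0.48048 e^(-rΔt)=0.99353
t_9 payoffs: 59.7842 49.5450 35.4536 16.0607 0.0000 0.0000 0.0000 0.0000 0.0000 0.0000
t_8: node(8,0) S=31.9276 payoff=55.0724 vs cont=54.5095 → 55.0724 [stop]  node(8,1) S=43.9394 payoff=43.0606 vs cont=42.4976 → 43.0606 [stop]  node(8,2) S=60.4703 payoff=26.5297 vs cont=25.9667 → 26.5297 [stop]  node(8,3) S=83.2206 payoff=3.7794 vs cont=8.2899 → 8.2899 [wait]  node(8,4) S=114.5300 payoff=0.0000 vs cont=0.0000 → 0.0000 [wait]  node(8,5) S=157.6187 payoff=0.0000 vs cont=0.0000 → 0.0000 [wait]  node(8,6) S=216.9182 payoff=0.0000 vs cont=0.0000 → 0.0000 [wait]  node(8,7) S=298.5276 payoff=0.0000 vs cont=0.0000 → 0.0000 [wait]  node(8,8) S=410.8402 payoff=0.0000 vs cont=0.0000 → 0.0000 [wait]  ⇒ S*(8)=60.4703
t_7: node(7,0) S=37.4550 payoff=49.5450 vs cont=48.9820 → 49.5450 [stop]  node(7,1) S=51.5464 payoff=35.4536 vs cont=34.8906 → 35.4536 [stop]  node(7,2) S=70.9393 payoff=16.0607 vs cont=17.6510 → 17.6510 [wait]  node(7,3) S=97.6281 payoff=0.0000 vs cont=4.2790 → 4.2790 [wait]  node(7,4) S=134.3580 payoff=0.0000 vs cont=0.0000 → 0.0000 [wait]  node(7,5) S=184.9064 payoff=0.0000 vs cont=0.0000 → 0.0000 [wait]  node(7,6) S=254.4722 payoff=0.0000 vs cont=0.0000 → 0.0000 [wait]  node(7,7) S=350.2101 payoff=0.0000 vs cont=0.0000 → 0.0000 [wait]  ⇒ S*(7)=51.5464
t_6: node(6,0) S=43.9394 payoff=43.0606 vs cont=42.4976 → 43.0606 [stop]  node(6,1) S=60.4703 payoff=26.5297 vs cont=26.7258 → 26.7258 [wait]  node(6,2) S=83.2206 payoff=3.7794 vs cont=11.1534 → 11.1534 [wait]  node(6,3) S=114.5300 payoff=0.0000 vs cont=2.2086 → 2.2086 [wait]  node(6,4) S=157.6187 payoff=0.0000 vs cont=0.0000 → 0.0000 [wait]  node(6,5) S=216.9182 payoff=0.0000 vs cont=0.0000 → 0.0000 [wait]  node(6,6) S=298.5276 payoff=0.0000 vs cont=0.0000 → 0.0000 [wait]  ⇒ S*(6)=43.9394
t_5: node(5,0) S=51.5464 payoff=35.4536 vs cont=34.9843 → 35.4536 [stop]  node(5,1) S=70.9393 payoff=16.0607 vs cont=19.1191 → 19.1191 [wait]  node(5,2) S=97.6281 payoff=0.0000 vs cont=6.8113 → 6.8113 [wait]  node(5,3) S=134.3580 payoff=0.0000 vs cont=1.1400 → 1.1400 [wait]  node(5,4) S=184.9064 payoff=0.0000 vs cont=0.0000 → 0.0000 [wait]  node(5,5) S=254.4722 payoff=0.0000 vs cont=0.0000 → 0.0000 [wait]  ⇒ S*(5)=51.5464
t_4: node(4,0) S=60.4703 payoff=26.5297 vs cont=27.4266 → 27.4266 [wait]  node(4,1) S=83.2206 payoff=3.7794 vs cont=13.1200 → 13.1200 [wait]  node(4,2) S=114.5300 payoff=0.0000 vs cont=4.0599 → 4.0599 [wait]  node(4,3) S=157.6187 payoff=0.0000 vs cont=0.5884 → 0.5884 [wait]  node(4,4) S=216.9182 payoff=0.0000 vs cont=0.0000 → 0.0000 [wait]  ⇒ S*(4)=-
t_3: node(3,0) S=70.9393 payoff=16.0607 vs cont=20.4197 → 20.4197 [wait]  node(3,1) S=97.6281 payoff=0.0000 vs cont=8.7101 → 8.7101 [wait]  node(3,2) S=134.3580 payoff=0.0000 vs cont=2.3765 → 2.3765 [wait]  node(3,3) S=184.9064 payoff=0.0000 vs cont=0.3037 → 0.3037 [wait]  ⇒ S*(3)=-
t_2: node(2,0) S=83.2206 payoff=3.7794 vs cont=14.6978 → 14.6978 [wait]  node(2,1) S=114.5300 payoff=0.0000 vs cont=5.6303 → 5.6303 [wait]  node(2,2) S=157.6187 payoff=0.0000 vs cont=1.3716 → 1.3716 [wait]  ⇒ S*(2)=-
t_1: node(1,0) S=97.6281 payoff=0.0000 vs cont=10.2742 → 10.2742 [wait]  node(1,1) S=134.3580 payoff=0.0000 vs cont=3.5609 → 3.5609 [wait]  ⇒ S*(1)=-
t_0: node(0,0) S=114.5300 payoff=0.0000 vs cont=7.0030 → 7.0030 [wait]  ⇒ S*(0)=-

price = 7.0030
boundary = - - - - - 51.5464 43.9394 51.5464 60.4703
tree:
7.0030
10.2742 3.5609
14.6978 5.6303 1.3716
20.4197 8.7101 2.3765 0.3037
27.4266 13.1200 4.0599 0.5884 0.0000
35.4536 19.1191 6.8113 1.1400 0.0000 0.0000
43.0606 26.7258 11.1534 2.2086 0.0000 0.0000 0.0000
49.5450 35.4536 17.6510 4.2790 0.0000 0.0000 0.0000 0.0000
55.0724 43.0606 26.5297 8.2899 0.0000 0.0000 0.0000 0.0000 0.0000
59.7842 49.5450 35.4536 16.0607 0.0000 0.0000 0.0000 0.0000 0.0000 0.0000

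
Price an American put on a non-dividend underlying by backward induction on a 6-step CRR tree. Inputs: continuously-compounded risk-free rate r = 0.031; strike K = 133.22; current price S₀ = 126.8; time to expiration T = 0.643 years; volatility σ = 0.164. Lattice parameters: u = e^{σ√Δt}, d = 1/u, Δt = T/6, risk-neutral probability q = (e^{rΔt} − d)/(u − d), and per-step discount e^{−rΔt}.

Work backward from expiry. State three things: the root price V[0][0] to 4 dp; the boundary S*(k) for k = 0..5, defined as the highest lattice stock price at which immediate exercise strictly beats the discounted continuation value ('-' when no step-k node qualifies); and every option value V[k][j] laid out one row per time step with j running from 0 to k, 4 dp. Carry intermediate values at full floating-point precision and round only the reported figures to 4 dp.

price = 9.4980
boundary = - - 113.8903 107.9371 113.8903 120.1719
tree:
9.4980
13.8167 5.5334
19.3297 8.7665 2.5552
25.2829 13.3524 4.5482 0.7137
30.9250 19.3297 7.8665 1.4844 0.0000
36.2721 25.2829 13.0481 3.0870 0.0000 0.0000
41.3398 30.9250 19.3297 6.4200 0.0000 0.0000 0.0000

Δt=0.10717, u=1.05515, d=0.94773, q=0.51756, disc=e^(-rΔt)=0.99668
k=6 terminal: V=max(K-S,0) → 41.3398 30.9250 19.3297 6.4200 0.0000 0.0000 0.0000
k=5: j=0 S=96.9479 intr=36.2721 cont=35.8303 V=36.2721[EX]; j=1 S=107.9371 intr=25.2829 cont=24.8411 V=25.2829[EX]; j=2 S=120.1719 intr=13.0481 cont=12.6062 V=13.0481[EX]; j=3 S=133.7936 intr=0.0000 cont=3.0870 V=3.0870[hold]; j=4 S=148.9594 intr=0.0000 cont=0.0000 V=0.0000[hold]; j=5 S=165.8442 intr=0.0000 cont=0.0000 V=0.0000[hold]  S*(5)=120.1719
k=4: j=0 S=102.2950 intr=30.9250 cont=30.4832 V=30.9250[EX]; j=1 S=113.8903 intr=19.3297 cont=18.8878 V=19.3297[EX]; j=2 S=126.8000 intr=6.4200 cont=7.8665 V=7.8665[hold]; j=3 S=141.1730 intr=0.0000 cont=1.4844 V=1.4844[hold]; j=4 S=157.1752 intr=0.0000 cont=0.0000 V=0.0000[hold]  S*(4)=113.8903
k=3: j=0 S=107.9371 intr=25.2829 cont=24.8411 V=25.2829[EX]; j=1 S=120.1719 intr=13.0481 cont=13.3524 V=13.3524[hold]; j=2 S=133.7936 intr=0.0000 cont=4.5482 V=4.5482[hold]; j=3 S=148.9594 intr=0.0000 cont=0.7137 V=0.7137[hold]  S*(3)=107.9371
k=2: j=0 S=113.8903 intr=19.3297 cont=19.0448 V=19.3297[EX]; j=1 S=126.8000 intr=6.4200 cont=8.7665 V=8.7665[hold]; j=2 S=141.1730 intr=0.0000 cont=2.5552 V=2.5552[hold]  S*(2)=113.8903
k=1: j=0 S=120.1719 intr=13.0481 cont=13.8167 V=13.8167[hold]; j=1 S=133.7936 intr=0.0000 cont=5.5334 V=5.5334[hold]  S*(1)=-
k=0: j=0 S=126.8000 intr=6.4200 cont=9.4980 V=9.4980[hold]  S*(0)=-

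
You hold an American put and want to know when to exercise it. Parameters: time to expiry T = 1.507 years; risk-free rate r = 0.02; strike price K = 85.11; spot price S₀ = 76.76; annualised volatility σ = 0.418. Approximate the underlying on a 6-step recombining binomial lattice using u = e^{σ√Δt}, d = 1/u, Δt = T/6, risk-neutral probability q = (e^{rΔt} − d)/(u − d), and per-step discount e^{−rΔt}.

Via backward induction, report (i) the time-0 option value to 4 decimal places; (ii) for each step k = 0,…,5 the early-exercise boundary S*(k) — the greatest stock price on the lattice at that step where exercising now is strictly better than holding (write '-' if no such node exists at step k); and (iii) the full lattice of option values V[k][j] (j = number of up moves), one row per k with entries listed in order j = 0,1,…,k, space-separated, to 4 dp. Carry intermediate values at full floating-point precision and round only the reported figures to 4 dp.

Δt=0.25117  u=1.23305  d=0.81100  q=0.45975  discount=0.99499
step 6 (expiry): payoffs max(K−S,0) = 63.2696 51.9038 34.6233 8.3500 0.0000 0.0000 0.0000
step 5: (k=5,j=0): S=26.9302, (K−S)⁺=58.1798, hold=57.7533 ⇒ V=58.1798 exercise | (k=5,j=1): S=40.9447, (K−S)⁺=44.1653, hold=43.7388 ⇒ V=44.1653 exercise | (k=5,j=2): S=62.2524, (K−S)⁺=22.8576, hold=22.4312 ⇒ V=22.8576 exercise | (k=5,j=3): S=94.6486, (K−S)⁺=0.0000, hold=4.4885 ⇒ V=4.4885 continue | (k=5,j=4): S=143.9038, (K−S)⁺=0.0000, hold=0.0000 ⇒ V=0.0000 continue | (k=5,j=5): S=218.7915, (K−S)⁺=0.0000, hold=0.0000 ⇒ V=0.0000 continue  boundary S*=62.2524
step 4: (k=4,j=0): S=33.2062, (K−S)⁺=51.9038, hold=51.4774 ⇒ V=51.9038 exercise | (k=4,j=1): S=50.4867, (K−S)⁺=34.6233, hold=34.1969 ⇒ V=34.6233 exercise | (k=4,j=2): S=76.7600, (K−S)⁺=8.3500, hold=14.3402 ⇒ V=14.3402 continue | (k=4,j=3): S=116.7060, (K−S)⁺=0.0000, hold=2.4127 ⇒ V=2.4127 continue | (k=4,j=4): S=177.4399, (K−S)⁺=0.0000, hold=0.0000 ⇒ V=0.0000 continue  boundary S*=50.4867
step 3: (k=3,j=0): S=40.9447, (K−S)⁺=44.1653, hold=43.7388 ⇒ V=44.1653 exercise | (k=3,j=1): S=62.2524, (K−S)⁺=22.8576, hold=25.1714 ⇒ V=25.1714 continue | (k=3,j=2): S=94.6486, (K−S)⁺=0.0000, hold=8.8121 ⇒ V=8.8121 continue | (k=3,j=3): S=143.9038, (K−S)⁺=0.0000, hold=1.2969 ⇒ V=1.2969 continue  boundary S*=40.9447
step 2: (k=2,j=0): S=50.4867, (K−S)⁺=34.6233, hold=35.2553 ⇒ V=35.2553 continue | (k=2,j=1): S=76.7600, (K−S)⁺=8.3500, hold=17.5617 ⇒ V=17.5617 continue | (k=2,j=2): S=116.7060, (K−S)⁺=0.0000, hold=5.3302 ⇒ V=5.3302 continue  boundary S*=-
step 1: (k=1,j=0): S=62.2524, (K−S)⁺=22.8576, hold=26.9848 ⇒ V=26.9848 continue | (k=1,j=1): S=94.6486, (K−S)⁺=0.0000, hold=11.8785 ⇒ V=11.8785 continue  boundary S*=-
step 0: (k=0,j=0): S=76.7600, (K−S)⁺=8.3500, hold=19.9392 ⇒ V=19.9392 continue  boundary S*=-

price = 19.9392
boundary = - - - 40.9447 50.4867 62.2524
tree:
19.9392
26.9848 11.8785
35.2553 17.5617 5.3302
44.1653 25.1714 8.8121 1.2969
51.9038 34.6233 14.3402 2.4127 0.0000
58.1798 44.1653 22.8576 4.4885 0.0000 0.0000
63.2696 51.9038 34.6233 8.3500 0.0000 0.0000 0.0000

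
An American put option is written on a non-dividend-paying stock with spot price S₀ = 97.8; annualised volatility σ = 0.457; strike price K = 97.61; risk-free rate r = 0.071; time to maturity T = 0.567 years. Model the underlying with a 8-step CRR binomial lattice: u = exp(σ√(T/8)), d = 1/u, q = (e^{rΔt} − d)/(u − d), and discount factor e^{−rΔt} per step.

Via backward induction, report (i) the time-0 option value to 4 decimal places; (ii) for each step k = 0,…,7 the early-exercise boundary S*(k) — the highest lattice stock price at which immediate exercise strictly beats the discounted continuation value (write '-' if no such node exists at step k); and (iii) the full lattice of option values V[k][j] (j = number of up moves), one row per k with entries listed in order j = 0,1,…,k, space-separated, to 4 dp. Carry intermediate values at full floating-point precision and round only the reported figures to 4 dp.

price = 11.3257
boundary = - - - 67.8929 60.1155 67.8929 76.6766 86.5966
tree:
11.3257
16.1747 6.4014
22.3484 9.9232 2.8062
29.7171 14.9182 4.8327 0.7285
37.4945 21.5789 8.1475 1.4365 0.0000
44.3810 29.7171 13.3409 2.8325 0.0000 0.0000
50.4786 37.4945 20.9334 5.5853 0.0000 0.0000 0.0000
55.8777 44.3810 29.7171 11.0134 0.0000 0.0000 0.0000 0.0000
60.6583 50.4786 37.4945 20.9334 0.0000 0.0000 0.0000 0.0000 0.0000

Δt=0.07087, u=1.12937, d=0.88545, q=0.49030, disc=e^(-rΔt)=0.99498
k=8 terminal: V=max(K-S,0) → 60.6583 50.4786 37.4945 20.9334 0.0000 0.0000 0.0000 0.0000 0.0000
k=7: j=0 S=41.7323 intr=55.8777 cont=55.3878 V=55.8777[EX]; j=1 S=53.2290 intr=44.3810 cont=43.8910 V=44.3810[EX]; j=2 S=67.8929 intr=29.7171 cont=29.2271 V=29.7171[EX]; j=3 S=86.5966 intr=11.0134 cont=10.6162 V=11.0134[EX]; j=4 S=110.4529 intr=0.0000 cont=0.0000 V=0.0000[hold]; j=5 S=140.8812 intr=0.0000 cont=0.0000 V=0.0000[hold]; j=6 S=179.6922 intr=0.0000 cont=0.0000 V=0.0000[hold]; j=7 S=229.1952 intr=0.0000 cont=0.0000 V=0.0000[hold]  S*(7)=86.5966
k=6: j=0 S=47.1314 intr=50.4786 cont=49.9886 V=50.4786[EX]; j=1 S=60.1155 intr=37.4945 cont=37.0045 V=37.4945[EX]; j=2 S=76.6766 intr=20.9334 cont=20.4435 V=20.9334[EX]; j=3 S=97.8000 intr=0.0000 cont=5.5853 V=5.5853[hold]; j=4 S=124.7427 intr=0.0000 cont=0.0000 V=0.0000[hold]; j=5 S=159.1077 intr=0.0000 cont=0.0000 V=0.0000[hold]; j=6 S=202.9399 intr=0.0000 cont=0.0000 V=0.0000[hold]  S*(6)=76.6766
k=5: j=0 S=53.2290 intr=44.3810 cont=43.8910 V=44.3810[EX]; j=1 S=67.8929 intr=29.7171 cont=29.2271 V=29.7171[EX]; j=2 S=86.5966 intr=11.0134 cont=13.3409 V=13.3409[hold]; j=3 S=110.4529 intr=0.0000 cont=2.8325 V=2.8325[hold]; j=4 S=140.8812 intr=0.0000 cont=0.0000 V=0.0000[hold]; j=5 S=179.6922 intr=0.0000 cont=0.0000 V=0.0000[hold]  S*(5)=67.8929
k=4: j=0 S=60.1155 intr=37.4945 cont=37.0045 V=37.4945[EX]; j=1 S=76.6766 intr=20.9334 cont=21.5789 V=21.5789[hold]; j=2 S=97.8000 intr=0.0000 cont=8.1475 V=8.1475[hold]; j=3 S=124.7427 intr=0.0000 cont=1.4365 V=1.4365[hold]; j=4 S=159.1077 intr=0.0000 cont=0.0000 V=0.0000[hold]  S*(4)=60.1155
k=3: j=0 S=67.8929 intr=29.7171 cont=29.5420 V=29.7171[EX]; j=1 S=86.5966 intr=11.0134 cont=14.9182 V=14.9182[hold]; j=2 S=110.4529 intr=0.0000 cont=4.8327 V=4.8327[hold]; j=3 S=140.8812 intr=0.0000 cont=0.7285 V=0.7285[hold]  S*(3)=67.8929
k=2: j=0 S=76.6766 intr=20.9334 cont=22.3484 V=22.3484[hold]; j=1 S=97.8000 intr=0.0000 cont=9.9232 V=9.9232[hold]; j=2 S=124.7427 intr=0.0000 cont=2.8062 V=2.8062[hold]  S*(2)=-
k=1: j=0 S=86.5966 intr=11.0134 cont=16.1747 V=16.1747[hold]; j=1 S=110.4529 intr=0.0000 cont=6.4014 V=6.4014[hold]  S*(1)=-
k=0: j=0 S=97.8000 intr=0.0000 cont=11.3257 V=11.3257[hold]  S*(0)=-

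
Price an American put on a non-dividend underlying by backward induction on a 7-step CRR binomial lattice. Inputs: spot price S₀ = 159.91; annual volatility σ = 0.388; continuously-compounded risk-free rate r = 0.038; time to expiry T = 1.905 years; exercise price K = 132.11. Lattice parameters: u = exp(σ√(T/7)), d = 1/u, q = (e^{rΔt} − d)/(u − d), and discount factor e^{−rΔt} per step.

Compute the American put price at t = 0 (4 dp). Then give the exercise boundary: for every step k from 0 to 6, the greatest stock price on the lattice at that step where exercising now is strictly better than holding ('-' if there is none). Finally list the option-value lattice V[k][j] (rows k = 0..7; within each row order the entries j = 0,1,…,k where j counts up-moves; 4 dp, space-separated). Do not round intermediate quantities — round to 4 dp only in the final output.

params: Δt=0.27214 u=1.22435 d=0.81676 q=0.47507 e^(-rΔt)=0.98971
t_7 payoffs: 93.3361 73.9868 44.9815 1.5018 0.0000 0.0000 0.0000 0.0000
t_6: node(6,0) S=47.4728 payoff=84.6372 vs cont=83.2781 → 84.6372 [stop]  node(6,1) S=71.1631 payoff=60.9469 vs cont=59.5877 → 60.9469 [stop]  node(6,2) S=106.6756 payoff=25.4344 vs cont=24.0752 → 25.4344 [stop]  node(6,3) S=159.9100 payoff=0.0000 vs cont=0.7802 → 0.7802 [wait]  node(6,4) S=239.7099 payoff=0.0000 vs cont=0.0000 → 0.0000 [wait]  node(6,5) S=359.3324 payoff=0.0000 vs cont=0.0000 → 0.0000 [wait]  node(6,6) S=538.6501 payoff=0.0000 vs cont=0.0000 → 0.0000 [wait]  ⇒ S*(6)=106.6756
t_5: node(5,0) S=58.1232 payoff=73.9868 vs cont=72.6276 → 73.9868 [stop]  node(5,1) S=87.1285 payoff=44.9815 vs cont=43.6224 → 44.9815 [stop]  node(5,2) S=130.6082 payoff=1.5018 vs cont=13.5807 → 13.5807 [wait]  node(5,3) S=195.7856 payoff=0.0000 vs cont=0.4053 → 0.4053 [wait]  node(5,4) S=293.4886 payoff=0.0000 vs cont=0.0000 → 0.0000 [wait]  node(5,5) S=439.9482 payoff=0.0000 vs cont=0.0000 → 0.0000 [wait]  ⇒ S*(5)=87.1285
t_4: node(4,0) S=71.1631 payoff=60.9469 vs cont=59.5877 → 60.9469 [stop]  node(4,1) S=106.6756 payoff=25.4344 vs cont=29.7545 → 29.7545 [wait]  node(4,2) S=159.9100 payoff=0.0000 vs cont=7.2461 → 7.2461 [wait]  node(4,3) S=239.7099 payoff=0.0000 vs cont=0.2106 → 0.2106 [wait]  node(4,4) S=359.3324 payoff=0.0000 vs cont=0.0000 → 0.0000 [wait]  ⇒ S*(4)=71.1631
t_3: node(3,0) S=87.1285 payoff=44.9815 vs cont=45.6536 → 45.6536 [wait]  node(3,1) S=130.6082 payoff=1.5018 vs cont=18.8652 → 18.8652 [wait]  node(3,2) S=195.7856 payoff=0.0000 vs cont=3.8635 → 3.8635 [wait]  node(3,3) S=293.4886 payoff=0.0000 vs cont=0.1094 → 0.1094 [wait]  ⇒ S*(3)=-
t_2: node(2,0) S=106.6756 payoff=25.4344 vs cont=32.5884 → 32.5884 [wait]  node(2,1) S=159.9100 payoff=0.0000 vs cont=11.6176 → 11.6176 [wait]  node(2,2) S=239.7099 payoff=0.0000 vs cont=2.0587 → 2.0587 [wait]  ⇒ S*(2)=-
t_1: node(1,0) S=130.6082 payoff=1.5018 vs cont=22.3929 → 22.3929 [wait]  node(1,1) S=195.7856 payoff=0.0000 vs cont=7.0036 → 7.0036 [wait]  ⇒ S*(1)=-
t_0: node(0,0) S=159.9100 payoff=0.0000 vs cont=14.9267 → 14.9267 [wait]  ⇒ S*(0)=-

price = 14.9267
boundary = - - - - 71.1631 87.1285 106.6756
tree:
14.9267
22.3929 7.0036
32.5884 11.6176 2.0587
45.6536 18.8652 3.8635 0.1094
60.9469 29.7545 7.2461 0.2106 0.0000
73.9868 44.9815 13.5807 0.4053 0.0000 0.0000
84.6372 60.9469 25.4344 0.7802 0.0000 0.0000 0.0000
93.3361 73.9868 44.9815 1.5018 0.0000 0.0000 0.0000 0.0000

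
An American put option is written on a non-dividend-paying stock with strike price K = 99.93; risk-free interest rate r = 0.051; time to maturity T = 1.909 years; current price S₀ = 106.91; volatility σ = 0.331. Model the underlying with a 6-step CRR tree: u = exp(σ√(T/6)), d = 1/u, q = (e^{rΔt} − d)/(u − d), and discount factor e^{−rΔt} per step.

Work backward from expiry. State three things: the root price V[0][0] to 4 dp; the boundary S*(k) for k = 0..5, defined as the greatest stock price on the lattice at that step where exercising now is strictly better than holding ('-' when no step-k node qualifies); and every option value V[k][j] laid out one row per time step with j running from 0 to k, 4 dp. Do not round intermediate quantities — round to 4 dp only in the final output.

params: Δt=0.31817 u=1.20527 d=0.82969 q=0.49701 e^(-rΔt)=0.98390
t_6 payoffs: 65.0554 49.2684 26.3349 0.0000 0.0000 0.0000 0.0000
t_5: node(5,0) S=42.0334 payoff=57.8966 vs cont=56.2882 → 57.8966 [stop]  node(5,1) S=61.0610 payoff=38.8690 vs cont=37.2606 → 38.8690 [stop]  node(5,2) S=88.7020 payoff=11.2280 vs cont=13.0329 → 13.0329 [wait]  node(5,3) S=128.8556 payoff=0.0000 vs cont=0.0000 → 0.0000 [wait]  node(5,4) S=187.1858 payoff=0.0000 vs cont=0.0000 → 0.0000 [wait]  node(5,5) S=271.9209 payoff=0.0000 vs cont=0.0000 → 0.0000 [wait]  ⇒ S*(5)=61.0610
t_4: node(4,0) S=50.6616 payoff=49.2684 vs cont=47.6600 → 49.2684 [stop]  node(4,1) S=73.5951 payoff=26.3349 vs cont=25.6091 → 26.3349 [stop]  node(4,2) S=106.9100 payoff=0.0000 vs cont=6.4498 → 6.4498 [wait]  node(4,3) S=155.3059 payoff=0.0000 vs cont=0.0000 → 0.0000 [wait]  node(4,4) S=225.6097 payoff=0.0000 vs cont=0.0000 → 0.0000 [wait]  ⇒ S*(4)=73.5951
t_3: node(3,0) S=61.0610 payoff=38.8690 vs cont=37.2606 → 38.8690 [stop]  node(3,1) S=88.7020 payoff=11.2280 vs cont=16.1869 → 16.1869 [wait]  node(3,2) S=128.8556 payoff=0.0000 vs cont=3.1920 → 3.1920 [wait]  node(3,3) S=187.1858 payoff=0.0000 vs cont=0.0000 → 0.0000 [wait]  ⇒ S*(3)=61.0610
t_2: node(2,0) S=73.5951 payoff=26.3349 vs cont=27.1515 → 27.1515 [wait]  node(2,1) S=106.9100 payoff=0.0000 vs cont=9.5717 → 9.5717 [wait]  node(2,2) S=155.3059 payoff=0.0000 vs cont=1.5797 → 1.5797 [wait]  ⇒ S*(2)=-
t_1: node(1,0) S=88.7020 payoff=11.2280 vs cont=18.1177 → 18.1177 [wait]  node(1,1) S=128.8556 payoff=0.0000 vs cont=5.5094 → 5.5094 [wait]  ⇒ S*(1)=-
t_0: node(0,0) S=106.9100 payoff=0.0000 vs cont=11.6604 → 11.6604 [wait]  ⇒ S*(0)=-

price = 11.6604
boundary = - - - 61.0610 73.5951 61.0610
tree:
11.6604
18.1177 5.5094
27.1515 9.5717 1.5797
38.8690 16.1869 3.1920 0.0000
49.2684 26.3349 6.4498 0.0000 0.0000
57.8966 38.8690 13.0329 0.0000 0.0000 0.0000
65.0554 49.2684 26.3349 0.0000 0.0000 0.0000 0.0000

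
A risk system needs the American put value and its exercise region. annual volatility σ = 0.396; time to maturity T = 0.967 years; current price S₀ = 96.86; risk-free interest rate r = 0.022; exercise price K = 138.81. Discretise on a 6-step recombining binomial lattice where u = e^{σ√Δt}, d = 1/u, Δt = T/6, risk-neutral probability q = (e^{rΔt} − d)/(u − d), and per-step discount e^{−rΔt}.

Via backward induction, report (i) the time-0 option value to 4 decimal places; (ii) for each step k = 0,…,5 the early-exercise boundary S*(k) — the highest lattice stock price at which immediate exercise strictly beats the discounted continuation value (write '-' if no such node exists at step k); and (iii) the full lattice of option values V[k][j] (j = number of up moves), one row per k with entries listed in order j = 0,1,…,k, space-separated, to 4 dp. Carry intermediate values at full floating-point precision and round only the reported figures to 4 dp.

price = 44.5919
boundary = - - 70.4789 82.6232 96.8600 113.5500
tree:
44.5919
56.2914 31.8122
68.3311 43.2183 19.2650
78.6903 56.1868 29.0055 8.4906
87.5269 68.3311 41.9500 14.7125 1.5794
95.0647 78.6903 56.1868 25.2600 2.9989 0.0000
101.4945 87.5269 68.3311 41.9500 5.6942 0.0000 0.0000

Δt=0.16117, u=1.17231, d=0.85302, q=0.47146, disc=e^(-rΔt)=0.99646
k=6 terminal: V=max(K-S,0) → 101.4945 87.5269 68.3311 41.9500 5.6942 0.0000 0.0000
k=5: j=0 S=43.7453 intr=95.0647 cont=94.5734 V=95.0647[EX]; j=1 S=60.1197 intr=78.6903 cont=78.1990 V=78.6903[EX]; j=2 S=82.6232 intr=56.1868 cont=55.6955 V=56.1868[EX]; j=3 S=113.5500 intr=25.2600 cont=24.7687 V=25.2600[EX]; j=4 S=156.0530 intr=0.0000 cont=2.9989 V=2.9989[hold]; j=5 S=214.4655 intr=0.0000 cont=0.0000 V=0.0000[hold]  S*(5)=113.5500
k=4: j=0 S=51.2831 intr=87.5269 cont=87.0356 V=87.5269[EX]; j=1 S=70.4789 intr=68.3311 cont=67.8398 V=68.3311[EX]; j=2 S=96.8600 intr=41.9500 cont=41.4587 V=41.9500[EX]; j=3 S=133.1158 intr=5.6942 cont=14.7125 V=14.7125[hold]; j=4 S=182.9426 intr=0.0000 cont=1.5794 V=1.5794[hold]  S*(4)=96.8600
k=3: j=0 S=60.1197 intr=78.6903 cont=78.1990 V=78.6903[EX]; j=1 S=82.6232 intr=56.1868 cont=55.6955 V=56.1868[EX]; j=2 S=113.5500 intr=25.2600 cont=29.0055 V=29.0055[hold]; j=3 S=156.0530 intr=0.0000 cont=8.4906 V=8.4906[hold]  S*(3)=82.6232
k=2: j=0 S=70.4789 intr=68.3311 cont=67.8398 V=68.3311[EX]; j=1 S=96.8600 intr=41.9500 cont=43.2183 V=43.2183[hold]; j=2 S=133.1158 intr=5.6942 cont=19.2650 V=19.2650[hold]  S*(2)=70.4789
k=1: j=0 S=82.6232 intr=56.1868 cont=56.2914 V=56.2914[hold]; j=1 S=113.5500 intr=25.2600 cont=31.8122 V=31.8122[hold]  S*(1)=-
k=0: j=0 S=96.8600 intr=41.9500 cont=44.5919 V=44.5919[hold]  S*(0)=-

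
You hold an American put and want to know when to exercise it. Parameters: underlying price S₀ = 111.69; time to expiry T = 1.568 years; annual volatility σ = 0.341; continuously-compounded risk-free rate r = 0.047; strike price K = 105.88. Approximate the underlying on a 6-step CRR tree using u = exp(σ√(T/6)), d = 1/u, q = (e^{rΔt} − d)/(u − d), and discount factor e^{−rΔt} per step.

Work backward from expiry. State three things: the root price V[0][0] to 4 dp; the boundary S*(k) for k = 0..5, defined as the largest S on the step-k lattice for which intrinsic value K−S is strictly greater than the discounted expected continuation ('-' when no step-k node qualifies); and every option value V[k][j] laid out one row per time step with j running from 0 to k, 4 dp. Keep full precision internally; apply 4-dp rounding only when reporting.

Δt=0.26133, u=1.19044, d=0.84003, q=0.49180, disc=e^(-rΔt)=0.98779
k=6 terminal: V=max(K-S,0) → 66.6361 50.2657 27.0666 0.0000 0.0000 0.0000 0.0000
k=5: j=0 S=46.7175 intr=59.1625 cont=57.8700 V=59.1625[EX]; j=1 S=66.2054 intr=39.6746 cont=38.3821 V=39.6746[EX]; j=2 S=93.8226 intr=12.0574 cont=13.5874 V=13.5874[hold]; j=3 S=132.9601 intr=0.0000 cont=0.0000 V=0.0000[hold]; j=4 S=188.4236 intr=0.0000 cont=0.0000 V=0.0000[hold]; j=5 S=267.0234 intr=0.0000 cont=0.0000 V=0.0000[hold]  S*(5)=66.2054
k=4: j=0 S=55.6143 intr=50.2657 cont=48.9732 V=50.2657[EX]; j=1 S=78.8134 intr=27.0666 cont=26.5173 V=27.0666[EX]; j=2 S=111.6900 intr=0.0000 cont=6.8208 V=6.8208[hold]; j=3 S=158.2808 intr=0.0000 cont=0.0000 V=0.0000[hold]; j=4 S=224.3067 intr=0.0000 cont=0.0000 V=0.0000[hold]  S*(4)=78.8134
k=3: j=0 S=66.2054 intr=39.6746 cont=38.3821 V=39.6746[EX]; j=1 S=93.8226 intr=12.0574 cont=16.9009 V=16.9009[hold]; j=2 S=132.9601 intr=0.0000 cont=3.4240 V=3.4240[hold]; j=3 S=188.4236 intr=0.0000 cont=0.0000 V=0.0000[hold]  S*(3)=66.2054
k=2: j=0 S=78.8134 intr=27.0666 cont=28.1269 V=28.1269[hold]; j=1 S=111.6900 intr=0.0000 cont=10.1476 V=10.1476[hold]; j=2 S=158.2808 intr=0.0000 cont=1.7189 V=1.7189[hold]  S*(2)=-
k=1: j=0 S=93.8226 intr=12.0574 cont=19.0493 V=19.0493[hold]; j=1 S=132.9601 intr=0.0000 cont=5.9291 V=5.9291[hold]  S*(1)=-
k=0: j=0 S=111.6900 intr=0.0000 cont=12.4430 V=12.4430[hold]  S*(0)=-

price = 12.4430
boundary = - - - 66.2054 78.8134 66.2054
tree:
12.4430
19.0493 5.9291
28.1269 10.1476 1.7189
39.6746 16.9009 3.4240 0.0000
50.2657 27.0666 6.8208 0.0000 0.0000
59.1625 39.6746 13.5874 0.0000 0.0000 0.0000
66.6361 50.2657 27.0666 0.0000 0.0000 0.0000 0.0000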